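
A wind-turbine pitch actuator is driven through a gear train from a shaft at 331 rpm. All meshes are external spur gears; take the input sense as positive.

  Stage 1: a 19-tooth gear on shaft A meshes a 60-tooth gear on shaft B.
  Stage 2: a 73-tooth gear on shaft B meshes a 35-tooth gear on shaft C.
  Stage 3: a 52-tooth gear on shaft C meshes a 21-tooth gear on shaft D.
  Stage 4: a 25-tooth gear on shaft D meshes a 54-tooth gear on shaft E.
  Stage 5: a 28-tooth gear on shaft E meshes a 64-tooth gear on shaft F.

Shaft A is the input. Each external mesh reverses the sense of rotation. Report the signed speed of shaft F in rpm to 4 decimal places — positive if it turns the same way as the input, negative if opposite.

Stage 1 [19T→60T]: ω = 331.0000×19/60 = 104.8167 rpm, dir flips to −; running = −104.8167
Stage 2 [73T→35T]: ω = 104.8167×73/35 = 218.6176 rpm, dir flips to +; running = +218.6176
Stage 3 [52T→21T]: ω = 218.6176×52/21 = 541.3389 rpm, dir flips to −; running = −541.3389
Stage 4 [25T→54T]: ω = 541.3389×25/54 = 250.6198 rpm, dir flips to +; running = +250.6198
Stage 5 [28T→64T]: ω = 250.6198×28/64 = 109.6462 rpm, dir flips to −; running = −109.6462

-109.6462 rpm (opposite to input, |ω| = 109.6462 rpm)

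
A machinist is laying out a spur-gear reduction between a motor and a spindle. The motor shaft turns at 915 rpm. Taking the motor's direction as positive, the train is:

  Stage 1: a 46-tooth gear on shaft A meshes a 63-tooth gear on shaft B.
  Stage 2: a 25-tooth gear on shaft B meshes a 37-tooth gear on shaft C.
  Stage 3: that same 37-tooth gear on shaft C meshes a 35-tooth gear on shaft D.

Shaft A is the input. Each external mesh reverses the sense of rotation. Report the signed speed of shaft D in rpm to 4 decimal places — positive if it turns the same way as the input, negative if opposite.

-477.2109 rpm (opposite to input, |ω| = 477.2109 rpm)

Stage 1 [46T→63T]: ω = 915.0000×46/63 = 668.0952 rpm, dir flips to −; running = −668.0952
Stage 2 [25T→37T]: ω = 668.0952×25/37 = 451.4157 rpm, dir flips to +; running = +451.4157
Stage 3 [37T→35T]: ω = 451.4157×37/35 = 477.2109 rpm, dir flips to −; running = −477.2109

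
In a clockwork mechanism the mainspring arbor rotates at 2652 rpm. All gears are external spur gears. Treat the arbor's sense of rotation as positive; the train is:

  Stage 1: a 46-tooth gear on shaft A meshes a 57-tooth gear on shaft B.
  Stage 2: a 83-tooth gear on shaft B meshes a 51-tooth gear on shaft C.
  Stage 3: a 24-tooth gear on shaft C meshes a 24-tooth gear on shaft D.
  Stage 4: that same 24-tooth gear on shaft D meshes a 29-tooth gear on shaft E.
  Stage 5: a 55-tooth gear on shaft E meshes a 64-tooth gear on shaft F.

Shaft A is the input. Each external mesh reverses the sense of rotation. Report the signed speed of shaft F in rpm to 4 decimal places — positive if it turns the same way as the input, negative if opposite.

-2477.1960 rpm (opposite to input, |ω| = 2477.1960 rpm)

Stage 1 [46T→57T]: ω = 2652.0000×46/57 = 2140.2105 rpm, dir flips to −; running = −2140.2105
Stage 2 [83T→51T]: ω = 2140.2105×83/51 = 3483.0877 rpm, dir flips to +; running = +3483.0877
Stage 3 [24T→24T]: ω = 3483.0877×24/24 = 3483.0877 rpm, dir flips to −; running = −3483.0877
Stage 4 [24T→29T]: ω = 3483.0877×24/29 = 2882.5554 rpm, dir flips to +; running = +2882.5554
Stage 5 [55T→64T]: ω = 2882.5554×55/64 = 2477.1960 rpm, dir flips to −; running = −2477.1960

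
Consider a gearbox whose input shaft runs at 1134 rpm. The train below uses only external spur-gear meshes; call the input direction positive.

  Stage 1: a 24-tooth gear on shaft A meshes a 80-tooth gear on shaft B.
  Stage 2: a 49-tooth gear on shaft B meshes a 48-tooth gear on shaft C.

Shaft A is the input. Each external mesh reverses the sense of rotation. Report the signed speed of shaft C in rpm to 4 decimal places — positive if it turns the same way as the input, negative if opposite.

+347.2875 rpm (same as input, |ω| = 347.2875 rpm)

Stage 1 [24T→80T]: ω = 1134.0000×24/80 = 340.2000 rpm, dir flips to −; running = −340.2000
Stage 2 [49T→48T]: ω = 340.2000×49/48 = 347.2875 rpm, dir flips to +; running = +347.2875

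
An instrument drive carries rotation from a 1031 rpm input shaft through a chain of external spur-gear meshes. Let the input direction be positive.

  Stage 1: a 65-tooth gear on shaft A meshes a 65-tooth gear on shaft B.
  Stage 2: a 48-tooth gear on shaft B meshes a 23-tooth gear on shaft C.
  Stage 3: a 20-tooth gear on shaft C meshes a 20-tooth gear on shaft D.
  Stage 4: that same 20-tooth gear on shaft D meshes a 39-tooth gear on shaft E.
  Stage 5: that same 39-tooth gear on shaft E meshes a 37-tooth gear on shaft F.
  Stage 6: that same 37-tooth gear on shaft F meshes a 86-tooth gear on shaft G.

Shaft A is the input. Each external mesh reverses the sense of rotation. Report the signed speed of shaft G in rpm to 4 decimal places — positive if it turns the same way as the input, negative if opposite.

+500.3842 rpm (same as input, |ω| = 500.3842 rpm)

Stage 1 [65T→65T]: ω = 1031.0000×65/65 = 1031.0000 rpm, dir flips to −; running = −1031.0000
Stage 2 [48T→23T]: ω = 1031.0000×48/23 = 2151.6522 rpm, dir flips to +; running = +2151.6522
Stage 3 [20T→20T]: ω = 2151.6522×20/20 = 2151.6522 rpm, dir flips to −; running = −2151.6522
Stage 4 [20T→39T]: ω = 2151.6522×20/39 = 1103.4114 rpm, dir flips to +; running = +1103.4114
Stage 5 [39T→37T]: ω = 1103.4114×39/37 = 1163.0552 rpm, dir flips to −; running = −1163.0552
Stage 6 [37T→86T]: ω = 1163.0552×37/86 = 500.3842 rpm, dir flips to +; running = +500.3842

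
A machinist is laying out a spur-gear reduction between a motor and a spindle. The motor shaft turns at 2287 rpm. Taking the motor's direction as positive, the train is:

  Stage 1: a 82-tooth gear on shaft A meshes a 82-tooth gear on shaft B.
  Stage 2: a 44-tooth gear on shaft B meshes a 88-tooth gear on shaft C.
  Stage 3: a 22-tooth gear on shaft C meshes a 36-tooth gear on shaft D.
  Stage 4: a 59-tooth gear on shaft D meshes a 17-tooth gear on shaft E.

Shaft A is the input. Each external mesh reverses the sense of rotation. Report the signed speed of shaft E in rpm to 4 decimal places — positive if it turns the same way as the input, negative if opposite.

Stage 1 [82T→82T]: ω = 2287.0000×82/82 = 2287.0000 rpm, dir flips to −; running = −2287.0000
Stage 2 [44T→88T]: ω = 2287.0000×44/88 = 1143.5000 rpm, dir flips to +; running = +1143.5000
Stage 3 [22T→36T]: ω = 1143.5000×22/36 = 698.8056 rpm, dir flips to −; running = −698.8056
Stage 4 [59T→17T]: ω = 698.8056×59/17 = 2425.2663 rpm, dir flips to +; running = +2425.2663

+2425.2663 rpm (same as input, |ω| = 2425.2663 rpm)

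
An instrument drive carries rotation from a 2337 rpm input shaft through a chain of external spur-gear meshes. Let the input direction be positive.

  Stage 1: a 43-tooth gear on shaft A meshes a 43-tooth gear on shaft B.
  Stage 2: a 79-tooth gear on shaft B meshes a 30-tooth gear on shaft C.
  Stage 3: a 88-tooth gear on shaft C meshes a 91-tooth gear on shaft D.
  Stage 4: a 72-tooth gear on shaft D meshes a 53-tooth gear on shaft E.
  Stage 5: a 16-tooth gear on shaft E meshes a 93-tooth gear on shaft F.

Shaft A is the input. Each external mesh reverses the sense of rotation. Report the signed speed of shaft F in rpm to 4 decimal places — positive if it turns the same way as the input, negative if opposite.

-1390.9115 rpm (opposite to input, |ω| = 1390.9115 rpm)

Stage 1 [43T→43T]: ω = 2337.0000×43/43 = 2337.0000 rpm, dir flips to −; running = −2337.0000
Stage 2 [79T→30T]: ω = 2337.0000×79/30 = 6154.1000 rpm, dir flips to +; running = +6154.1000
Stage 3 [88T→91T]: ω = 6154.1000×88/91 = 5951.2176 rpm, dir flips to −; running = −5951.2176
Stage 4 [72T→53T]: ω = 5951.2176×72/53 = 8084.6729 rpm, dir flips to +; running = +8084.6729
Stage 5 [16T→93T]: ω = 8084.6729×16/93 = 1390.9115 rpm, dir flips to −; running = −1390.9115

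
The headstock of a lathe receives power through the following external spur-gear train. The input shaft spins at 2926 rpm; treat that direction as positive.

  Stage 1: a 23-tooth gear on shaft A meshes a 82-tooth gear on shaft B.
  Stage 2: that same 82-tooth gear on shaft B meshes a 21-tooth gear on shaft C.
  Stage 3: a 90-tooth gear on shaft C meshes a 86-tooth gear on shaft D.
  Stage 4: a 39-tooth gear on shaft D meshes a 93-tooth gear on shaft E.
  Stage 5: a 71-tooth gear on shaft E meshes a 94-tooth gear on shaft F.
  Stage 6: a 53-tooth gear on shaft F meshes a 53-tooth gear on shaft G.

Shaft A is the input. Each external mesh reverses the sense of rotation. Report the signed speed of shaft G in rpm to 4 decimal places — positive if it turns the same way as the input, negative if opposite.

Stage 1 [23T→82T]: ω = 2926.0000×23/82 = 820.7073 rpm, dir flips to −; running = −820.7073
Stage 2 [82T→21T]: ω = 820.7073×82/21 = 3204.6667 rpm, dir flips to +; running = +3204.6667
Stage 3 [90T→86T]: ω = 3204.6667×90/86 = 3353.7209 rpm, dir flips to −; running = −3353.7209
Stage 4 [39T→93T]: ω = 3353.7209×39/93 = 1406.3991 rpm, dir flips to +; running = +1406.3991
Stage 5 [71T→94T]: ω = 1406.3991×71/94 = 1062.2802 rpm, dir flips to −; running = −1062.2802
Stage 6 [53T→53T]: ω = 1062.2802×53/53 = 1062.2802 rpm, dir flips to +; running = +1062.2802

+1062.2802 rpm (same as input, |ω| = 1062.2802 rpm)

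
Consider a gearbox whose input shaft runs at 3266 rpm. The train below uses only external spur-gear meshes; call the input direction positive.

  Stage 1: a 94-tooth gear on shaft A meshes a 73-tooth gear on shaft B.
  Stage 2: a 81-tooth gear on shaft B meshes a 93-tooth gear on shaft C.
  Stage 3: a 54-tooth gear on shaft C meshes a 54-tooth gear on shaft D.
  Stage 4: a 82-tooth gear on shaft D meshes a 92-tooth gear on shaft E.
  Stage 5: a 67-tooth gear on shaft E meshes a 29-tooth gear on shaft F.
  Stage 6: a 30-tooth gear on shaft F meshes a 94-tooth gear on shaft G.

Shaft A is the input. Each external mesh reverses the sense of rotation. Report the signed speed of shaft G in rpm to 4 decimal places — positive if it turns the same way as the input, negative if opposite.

Stage 1 [94T→73T]: ω = 3266.0000×94/73 = 4205.5342 rpm, dir flips to −; running = −4205.5342
Stage 2 [81T→93T]: ω = 4205.5342×81/93 = 3662.8847 rpm, dir flips to +; running = +3662.8847
Stage 3 [54T→54T]: ω = 3662.8847×54/54 = 3662.8847 rpm, dir flips to −; running = −3662.8847
Stage 4 [82T→92T]: ω = 3662.8847×82/92 = 3264.7450 rpm, dir flips to +; running = +3264.7450
Stage 5 [67T→29T]: ω = 3264.7450×67/29 = 7542.6868 rpm, dir flips to −; running = −7542.6868
Stage 6 [30T→94T]: ω = 7542.6868×30/94 = 2407.2405 rpm, dir flips to +; running = +2407.2405

+2407.2405 rpm (same as input, |ω| = 2407.2405 rpm)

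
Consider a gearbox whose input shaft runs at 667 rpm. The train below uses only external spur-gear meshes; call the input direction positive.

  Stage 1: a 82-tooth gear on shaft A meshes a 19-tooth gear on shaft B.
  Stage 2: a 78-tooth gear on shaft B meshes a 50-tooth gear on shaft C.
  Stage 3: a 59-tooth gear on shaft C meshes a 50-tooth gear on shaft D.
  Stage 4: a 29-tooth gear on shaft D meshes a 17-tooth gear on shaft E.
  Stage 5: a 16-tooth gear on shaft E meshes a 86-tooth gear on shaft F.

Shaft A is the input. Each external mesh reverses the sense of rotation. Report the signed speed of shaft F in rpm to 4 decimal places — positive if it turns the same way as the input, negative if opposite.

-1681.7572 rpm (opposite to input, |ω| = 1681.7572 rpm)

Stage 1 [82T→19T]: ω = 667.0000×82/19 = 2878.6316 rpm, dir flips to −; running = −2878.6316
Stage 2 [78T→50T]: ω = 2878.6316×78/50 = 4490.6653 rpm, dir flips to +; running = +4490.6653
Stage 3 [59T→50T]: ω = 4490.6653×59/50 = 5298.9850 rpm, dir flips to −; running = −5298.9850
Stage 4 [29T→17T]: ω = 5298.9850×29/17 = 9039.4450 rpm, dir flips to +; running = +9039.4450
Stage 5 [16T→86T]: ω = 9039.4450×16/86 = 1681.7572 rpm, dir flips to −; running = −1681.7572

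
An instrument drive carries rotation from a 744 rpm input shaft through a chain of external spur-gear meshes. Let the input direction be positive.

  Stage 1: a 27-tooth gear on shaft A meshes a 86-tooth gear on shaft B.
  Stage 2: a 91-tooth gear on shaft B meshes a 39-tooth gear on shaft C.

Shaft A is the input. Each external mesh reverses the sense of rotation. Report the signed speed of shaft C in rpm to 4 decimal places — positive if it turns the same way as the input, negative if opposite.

Stage 1 [27T→86T]: ω = 744.0000×27/86 = 233.5814 rpm, dir flips to −; running = −233.5814
Stage 2 [91T→39T]: ω = 233.5814×91/39 = 545.0233 rpm, dir flips to +; running = +545.0233

+545.0233 rpm (same as input, |ω| = 545.0233 rpm)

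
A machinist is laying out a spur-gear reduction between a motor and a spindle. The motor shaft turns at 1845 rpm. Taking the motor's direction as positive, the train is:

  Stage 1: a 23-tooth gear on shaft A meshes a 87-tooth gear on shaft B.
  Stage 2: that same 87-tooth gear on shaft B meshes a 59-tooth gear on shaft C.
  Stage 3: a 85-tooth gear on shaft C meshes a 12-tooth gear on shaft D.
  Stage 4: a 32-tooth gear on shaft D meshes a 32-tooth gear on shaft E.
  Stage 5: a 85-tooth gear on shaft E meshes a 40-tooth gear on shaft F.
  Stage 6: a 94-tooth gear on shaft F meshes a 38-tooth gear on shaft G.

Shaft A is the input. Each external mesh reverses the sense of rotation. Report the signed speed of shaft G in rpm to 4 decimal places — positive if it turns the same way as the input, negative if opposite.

Stage 1 [23T→87T]: ω = 1845.0000×23/87 = 487.7586 rpm, dir flips to −; running = −487.7586
Stage 2 [87T→59T]: ω = 487.7586×87/59 = 719.2373 rpm, dir flips to +; running = +719.2373
Stage 3 [85T→12T]: ω = 719.2373×85/12 = 5094.5975 rpm, dir flips to −; running = −5094.5975
Stage 4 [32T→32T]: ω = 5094.5975×32/32 = 5094.5975 rpm, dir flips to +; running = +5094.5975
Stage 5 [85T→40T]: ω = 5094.5975×85/40 = 10826.0196 rpm, dir flips to −; running = −10826.0196
Stage 6 [94T→38T]: ω = 10826.0196×94/38 = 26780.1537 rpm, dir flips to +; running = +26780.1537

+26780.1537 rpm (same as input, |ω| = 26780.1537 rpm)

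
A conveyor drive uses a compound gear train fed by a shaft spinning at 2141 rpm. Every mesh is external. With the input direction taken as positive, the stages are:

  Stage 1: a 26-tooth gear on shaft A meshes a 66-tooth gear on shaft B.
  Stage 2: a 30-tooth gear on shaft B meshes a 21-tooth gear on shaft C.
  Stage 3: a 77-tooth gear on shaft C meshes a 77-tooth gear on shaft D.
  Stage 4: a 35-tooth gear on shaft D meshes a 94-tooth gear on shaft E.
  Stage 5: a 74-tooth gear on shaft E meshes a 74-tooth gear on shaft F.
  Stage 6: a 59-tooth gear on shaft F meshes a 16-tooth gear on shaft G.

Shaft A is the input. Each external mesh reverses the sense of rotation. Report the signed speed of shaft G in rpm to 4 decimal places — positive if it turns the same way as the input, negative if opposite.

+1654.3228 rpm (same as input, |ω| = 1654.3228 rpm)

Stage 1 [26T→66T]: ω = 2141.0000×26/66 = 843.4242 rpm, dir flips to −; running = −843.4242
Stage 2 [30T→21T]: ω = 843.4242×30/21 = 1204.8918 rpm, dir flips to +; running = +1204.8918
Stage 3 [77T→77T]: ω = 1204.8918×77/77 = 1204.8918 rpm, dir flips to −; running = −1204.8918
Stage 4 [35T→94T]: ω = 1204.8918×35/94 = 448.6299 rpm, dir flips to +; running = +448.6299
Stage 5 [74T→74T]: ω = 448.6299×74/74 = 448.6299 rpm, dir flips to −; running = −448.6299
Stage 6 [59T→16T]: ω = 448.6299×59/16 = 1654.3228 rpm, dir flips to +; running = +1654.3228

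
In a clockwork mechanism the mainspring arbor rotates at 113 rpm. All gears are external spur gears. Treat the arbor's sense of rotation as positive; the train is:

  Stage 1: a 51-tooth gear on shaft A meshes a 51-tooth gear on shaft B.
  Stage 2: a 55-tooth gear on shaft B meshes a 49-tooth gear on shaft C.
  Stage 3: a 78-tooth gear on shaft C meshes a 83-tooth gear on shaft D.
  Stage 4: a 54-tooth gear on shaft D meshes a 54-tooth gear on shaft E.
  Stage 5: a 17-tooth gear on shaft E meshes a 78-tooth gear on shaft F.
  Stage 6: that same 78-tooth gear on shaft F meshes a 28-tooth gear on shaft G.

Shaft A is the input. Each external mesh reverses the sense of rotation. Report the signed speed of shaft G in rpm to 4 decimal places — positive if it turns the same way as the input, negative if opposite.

+72.3690 rpm (same as input, |ω| = 72.3690 rpm)

Stage 1 [51T→51T]: ω = 113.0000×51/51 = 113.0000 rpm, dir flips to −; running = −113.0000
Stage 2 [55T→49T]: ω = 113.0000×55/49 = 126.8367 rpm, dir flips to +; running = +126.8367
Stage 3 [78T→83T]: ω = 126.8367×78/83 = 119.1960 rpm, dir flips to −; running = −119.1960
Stage 4 [54T→54T]: ω = 119.1960×54/54 = 119.1960 rpm, dir flips to +; running = +119.1960
Stage 5 [17T→78T]: ω = 119.1960×17/78 = 25.9786 rpm, dir flips to −; running = −25.9786
Stage 6 [78T→28T]: ω = 25.9786×78/28 = 72.3690 rpm, dir flips to +; running = +72.3690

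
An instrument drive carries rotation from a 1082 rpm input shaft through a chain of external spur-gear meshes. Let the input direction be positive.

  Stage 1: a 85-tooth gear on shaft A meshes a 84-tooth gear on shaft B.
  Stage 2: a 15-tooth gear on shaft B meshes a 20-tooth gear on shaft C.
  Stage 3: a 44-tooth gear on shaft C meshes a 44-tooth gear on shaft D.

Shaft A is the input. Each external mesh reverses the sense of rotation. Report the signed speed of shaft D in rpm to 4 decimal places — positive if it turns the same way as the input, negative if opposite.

Stage 1 [85T→84T]: ω = 1082.0000×85/84 = 1094.8810 rpm, dir flips to −; running = −1094.8810
Stage 2 [15T→20T]: ω = 1094.8810×15/20 = 821.1607 rpm, dir flips to +; running = +821.1607
Stage 3 [44T→44T]: ω = 821.1607×44/44 = 821.1607 rpm, dir flips to −; running = −821.1607

-821.1607 rpm (opposite to input, |ω| = 821.1607 rpm)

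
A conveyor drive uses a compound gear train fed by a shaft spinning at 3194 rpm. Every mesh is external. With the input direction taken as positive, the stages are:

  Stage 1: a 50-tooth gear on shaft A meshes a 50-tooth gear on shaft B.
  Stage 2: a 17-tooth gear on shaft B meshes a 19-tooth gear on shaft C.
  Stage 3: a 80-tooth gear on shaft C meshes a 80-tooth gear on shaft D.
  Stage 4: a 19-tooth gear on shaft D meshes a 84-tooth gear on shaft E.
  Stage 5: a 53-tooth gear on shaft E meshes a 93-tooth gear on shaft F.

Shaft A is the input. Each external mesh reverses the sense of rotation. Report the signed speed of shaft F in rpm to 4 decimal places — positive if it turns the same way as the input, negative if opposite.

Stage 1 [50T→50T]: ω = 3194.0000×50/50 = 3194.0000 rpm, dir flips to −; running = −3194.0000
Stage 2 [17T→19T]: ω = 3194.0000×17/19 = 2857.7895 rpm, dir flips to +; running = +2857.7895
Stage 3 [80T→80T]: ω = 2857.7895×80/80 = 2857.7895 rpm, dir flips to −; running = −2857.7895
Stage 4 [19T→84T]: ω = 2857.7895×19/84 = 646.4048 rpm, dir flips to +; running = +646.4048
Stage 5 [53T→93T]: ω = 646.4048×53/93 = 368.3812 rpm, dir flips to −; running = −368.3812

-368.3812 rpm (opposite to input, |ω| = 368.3812 rpm)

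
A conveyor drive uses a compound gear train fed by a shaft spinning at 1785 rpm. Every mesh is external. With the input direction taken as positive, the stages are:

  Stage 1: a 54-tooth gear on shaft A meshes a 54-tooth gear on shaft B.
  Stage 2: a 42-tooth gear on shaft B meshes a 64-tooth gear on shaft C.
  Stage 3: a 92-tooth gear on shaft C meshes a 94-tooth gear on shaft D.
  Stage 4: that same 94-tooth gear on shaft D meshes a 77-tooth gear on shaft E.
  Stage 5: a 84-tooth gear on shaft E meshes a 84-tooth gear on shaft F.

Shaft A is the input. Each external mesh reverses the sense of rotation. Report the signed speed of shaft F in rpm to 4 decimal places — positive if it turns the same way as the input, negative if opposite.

Stage 1 [54T→54T]: ω = 1785.0000×54/54 = 1785.0000 rpm, dir flips to −; running = −1785.0000
Stage 2 [42T→64T]: ω = 1785.0000×42/64 = 1171.4062 rpm, dir flips to +; running = +1171.4062
Stage 3 [92T→94T]: ω = 1171.4062×92/94 = 1146.4827 rpm, dir flips to −; running = −1146.4827
Stage 4 [94T→77T]: ω = 1146.4827×94/77 = 1399.6023 rpm, dir flips to +; running = +1399.6023
Stage 5 [84T→84T]: ω = 1399.6023×84/84 = 1399.6023 rpm, dir flips to −; running = −1399.6023

-1399.6023 rpm (opposite to input, |ω| = 1399.6023 rpm)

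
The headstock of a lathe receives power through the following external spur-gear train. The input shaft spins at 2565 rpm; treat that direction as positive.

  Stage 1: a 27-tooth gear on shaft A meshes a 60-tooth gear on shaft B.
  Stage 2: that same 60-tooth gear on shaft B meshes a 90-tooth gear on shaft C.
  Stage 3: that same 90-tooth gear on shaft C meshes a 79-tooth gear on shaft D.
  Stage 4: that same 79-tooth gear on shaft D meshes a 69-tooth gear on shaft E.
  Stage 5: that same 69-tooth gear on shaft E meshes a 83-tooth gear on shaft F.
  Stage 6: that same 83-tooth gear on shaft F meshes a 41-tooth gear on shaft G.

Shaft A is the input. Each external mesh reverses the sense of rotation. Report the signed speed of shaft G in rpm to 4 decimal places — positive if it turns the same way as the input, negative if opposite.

+1689.1463 rpm (same as input, |ω| = 1689.1463 rpm)

Stage 1 [27T→60T]: ω = 2565.0000×27/60 = 1154.2500 rpm, dir flips to −; running = −1154.2500
Stage 2 [60T→90T]: ω = 1154.2500×60/90 = 769.5000 rpm, dir flips to +; running = +769.5000
Stage 3 [90T→79T]: ω = 769.5000×90/79 = 876.6456 rpm, dir flips to −; running = −876.6456
Stage 4 [79T→69T]: ω = 876.6456×79/69 = 1003.6957 rpm, dir flips to +; running = +1003.6957
Stage 5 [69T→83T]: ω = 1003.6957×69/83 = 834.3976 rpm, dir flips to −; running = −834.3976
Stage 6 [83T→41T]: ω = 834.3976×83/41 = 1689.1463 rpm, dir flips to +; running = +1689.1463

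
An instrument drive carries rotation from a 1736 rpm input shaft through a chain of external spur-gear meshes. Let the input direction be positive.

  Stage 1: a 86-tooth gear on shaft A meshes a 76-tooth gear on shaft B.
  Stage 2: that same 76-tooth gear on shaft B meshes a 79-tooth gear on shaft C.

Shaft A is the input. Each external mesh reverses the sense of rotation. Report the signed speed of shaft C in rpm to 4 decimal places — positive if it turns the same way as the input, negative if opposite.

Stage 1 [86T→76T]: ω = 1736.0000×86/76 = 1964.4211 rpm, dir flips to −; running = −1964.4211
Stage 2 [76T→79T]: ω = 1964.4211×76/79 = 1889.8228 rpm, dir flips to +; running = +1889.8228

+1889.8228 rpm (same as input, |ω| = 1889.8228 rpm)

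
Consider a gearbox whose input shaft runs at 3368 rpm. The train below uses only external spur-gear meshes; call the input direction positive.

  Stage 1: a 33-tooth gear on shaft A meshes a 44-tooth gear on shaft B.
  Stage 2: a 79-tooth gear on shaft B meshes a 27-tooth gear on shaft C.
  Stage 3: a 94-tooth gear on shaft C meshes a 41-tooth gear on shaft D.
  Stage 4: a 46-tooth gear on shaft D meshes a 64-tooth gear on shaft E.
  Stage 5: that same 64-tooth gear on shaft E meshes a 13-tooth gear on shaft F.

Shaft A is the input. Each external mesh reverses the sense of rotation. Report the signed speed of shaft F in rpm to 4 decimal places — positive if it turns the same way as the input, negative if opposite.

Stage 1 [33T→44T]: ω = 3368.0000×33/44 = 2526.0000 rpm, dir flips to −; running = −2526.0000
Stage 2 [79T→27T]: ω = 2526.0000×79/27 = 7390.8889 rpm, dir flips to +; running = +7390.8889
Stage 3 [94T→41T]: ω = 7390.8889×94/41 = 16944.9648 rpm, dir flips to −; running = −16944.9648
Stage 4 [46T→64T]: ω = 16944.9648×46/64 = 12179.1934 rpm, dir flips to +; running = +12179.1934
Stage 5 [64T→13T]: ω = 12179.1934×64/13 = 59959.1061 rpm, dir flips to −; running = −59959.1061

-59959.1061 rpm (opposite to input, |ω| = 59959.1061 rpm)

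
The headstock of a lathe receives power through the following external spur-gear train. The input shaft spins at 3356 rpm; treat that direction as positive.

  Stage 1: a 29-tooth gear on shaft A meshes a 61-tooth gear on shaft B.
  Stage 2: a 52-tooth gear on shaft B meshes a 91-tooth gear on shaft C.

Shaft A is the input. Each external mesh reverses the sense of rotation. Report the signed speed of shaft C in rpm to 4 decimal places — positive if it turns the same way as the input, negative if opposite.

+911.7002 rpm (same as input, |ω| = 911.7002 rpm)

Stage 1 [29T→61T]: ω = 3356.0000×29/61 = 1595.4754 rpm, dir flips to −; running = −1595.4754
Stage 2 [52T→91T]: ω = 1595.4754×52/91 = 911.7002 rpm, dir flips to +; running = +911.7002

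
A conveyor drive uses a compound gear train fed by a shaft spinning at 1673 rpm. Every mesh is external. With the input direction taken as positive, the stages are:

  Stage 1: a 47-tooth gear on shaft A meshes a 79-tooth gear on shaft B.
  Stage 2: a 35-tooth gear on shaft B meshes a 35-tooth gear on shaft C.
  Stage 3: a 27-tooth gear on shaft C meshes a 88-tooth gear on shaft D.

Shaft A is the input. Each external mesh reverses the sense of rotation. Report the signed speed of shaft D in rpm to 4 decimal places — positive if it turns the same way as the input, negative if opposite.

Stage 1 [47T→79T]: ω = 1673.0000×47/79 = 995.3291 rpm, dir flips to −; running = −995.3291
Stage 2 [35T→35T]: ω = 995.3291×35/35 = 995.3291 rpm, dir flips to +; running = +995.3291
Stage 3 [27T→88T]: ω = 995.3291×27/88 = 305.3851 rpm, dir flips to −; running = −305.3851

-305.3851 rpm (opposite to input, |ω| = 305.3851 rpm)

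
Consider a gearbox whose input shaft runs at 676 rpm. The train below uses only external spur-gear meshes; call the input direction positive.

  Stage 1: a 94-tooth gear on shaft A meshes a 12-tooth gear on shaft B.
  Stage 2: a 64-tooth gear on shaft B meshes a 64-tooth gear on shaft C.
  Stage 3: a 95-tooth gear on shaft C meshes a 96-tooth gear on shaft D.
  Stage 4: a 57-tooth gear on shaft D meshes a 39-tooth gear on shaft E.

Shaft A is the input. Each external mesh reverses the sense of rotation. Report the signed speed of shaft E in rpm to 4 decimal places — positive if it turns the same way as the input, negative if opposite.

+7658.7153 rpm (same as input, |ω| = 7658.7153 rpm)

Stage 1 [94T→12T]: ω = 676.0000×94/12 = 5295.3333 rpm, dir flips to −; running = −5295.3333
Stage 2 [64T→64T]: ω = 5295.3333×64/64 = 5295.3333 rpm, dir flips to +; running = +5295.3333
Stage 3 [95T→96T]: ω = 5295.3333×95/96 = 5240.1736 rpm, dir flips to −; running = −5240.1736
Stage 4 [57T→39T]: ω = 5240.1736×57/39 = 7658.7153 rpm, dir flips to +; running = +7658.7153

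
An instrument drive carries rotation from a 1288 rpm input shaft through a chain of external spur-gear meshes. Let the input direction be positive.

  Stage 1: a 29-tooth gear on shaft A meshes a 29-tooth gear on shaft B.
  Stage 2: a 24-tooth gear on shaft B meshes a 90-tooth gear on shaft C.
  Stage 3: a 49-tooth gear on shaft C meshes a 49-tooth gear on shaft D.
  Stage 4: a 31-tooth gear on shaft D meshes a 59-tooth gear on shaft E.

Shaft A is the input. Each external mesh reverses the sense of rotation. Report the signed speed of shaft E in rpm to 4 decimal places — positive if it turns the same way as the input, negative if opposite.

+180.4655 rpm (same as input, |ω| = 180.4655 rpm)

Stage 1 [29T→29T]: ω = 1288.0000×29/29 = 1288.0000 rpm, dir flips to −; running = −1288.0000
Stage 2 [24T→90T]: ω = 1288.0000×24/90 = 343.4667 rpm, dir flips to +; running = +343.4667
Stage 3 [49T→49T]: ω = 343.4667×49/49 = 343.4667 rpm, dir flips to −; running = −343.4667
Stage 4 [31T→59T]: ω = 343.4667×31/59 = 180.4655 rpm, dir flips to +; running = +180.4655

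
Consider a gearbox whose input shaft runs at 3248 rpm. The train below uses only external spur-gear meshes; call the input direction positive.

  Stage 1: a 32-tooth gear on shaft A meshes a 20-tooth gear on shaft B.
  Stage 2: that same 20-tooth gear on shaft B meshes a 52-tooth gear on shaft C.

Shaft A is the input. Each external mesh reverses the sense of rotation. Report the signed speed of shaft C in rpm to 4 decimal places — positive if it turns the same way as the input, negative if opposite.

+1998.7692 rpm (same as input, |ω| = 1998.7692 rpm)

Stage 1 [32T→20T]: ω = 3248.0000×32/20 = 5196.8000 rpm, dir flips to −; running = −5196.8000
Stage 2 [20T→52T]: ω = 5196.8000×20/52 = 1998.7692 rpm, dir flips to +; running = +1998.7692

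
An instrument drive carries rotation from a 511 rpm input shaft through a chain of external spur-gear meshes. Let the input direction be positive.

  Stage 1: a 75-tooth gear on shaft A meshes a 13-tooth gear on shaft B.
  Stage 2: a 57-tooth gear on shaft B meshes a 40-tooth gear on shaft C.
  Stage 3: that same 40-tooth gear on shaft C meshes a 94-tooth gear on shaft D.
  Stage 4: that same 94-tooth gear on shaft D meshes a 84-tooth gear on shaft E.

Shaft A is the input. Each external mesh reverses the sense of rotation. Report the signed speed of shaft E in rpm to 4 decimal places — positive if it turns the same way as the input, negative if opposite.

Stage 1 [75T→13T]: ω = 511.0000×75/13 = 2948.0769 rpm, dir flips to −; running = −2948.0769
Stage 2 [57T→40T]: ω = 2948.0769×57/40 = 4201.0096 rpm, dir flips to +; running = +4201.0096
Stage 3 [40T→94T]: ω = 4201.0096×40/94 = 1787.6637 rpm, dir flips to −; running = −1787.6637
Stage 4 [94T→84T]: ω = 1787.6637×94/84 = 2000.4808 rpm, dir flips to +; running = +2000.4808

+2000.4808 rpm (same as input, |ω| = 2000.4808 rpm)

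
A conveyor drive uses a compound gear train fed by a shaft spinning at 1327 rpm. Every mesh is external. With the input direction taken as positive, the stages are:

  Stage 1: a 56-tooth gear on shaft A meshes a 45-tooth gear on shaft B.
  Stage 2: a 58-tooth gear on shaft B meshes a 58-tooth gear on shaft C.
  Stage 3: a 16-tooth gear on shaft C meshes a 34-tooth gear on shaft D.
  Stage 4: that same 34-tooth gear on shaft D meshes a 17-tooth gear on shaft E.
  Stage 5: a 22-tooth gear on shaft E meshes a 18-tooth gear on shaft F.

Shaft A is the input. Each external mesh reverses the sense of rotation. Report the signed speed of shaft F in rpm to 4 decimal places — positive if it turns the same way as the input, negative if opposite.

Stage 1 [56T→45T]: ω = 1327.0000×56/45 = 1651.3778 rpm, dir flips to −; running = −1651.3778
Stage 2 [58T→58T]: ω = 1651.3778×58/58 = 1651.3778 rpm, dir flips to +; running = +1651.3778
Stage 3 [16T→34T]: ω = 1651.3778×16/34 = 777.1190 rpm, dir flips to −; running = −777.1190
Stage 4 [34T→17T]: ω = 777.1190×34/17 = 1554.2379 rpm, dir flips to +; running = +1554.2379
Stage 5 [22T→18T]: ω = 1554.2379×22/18 = 1899.6241 rpm, dir flips to −; running = −1899.6241

-1899.6241 rpm (opposite to input, |ω| = 1899.6241 rpm)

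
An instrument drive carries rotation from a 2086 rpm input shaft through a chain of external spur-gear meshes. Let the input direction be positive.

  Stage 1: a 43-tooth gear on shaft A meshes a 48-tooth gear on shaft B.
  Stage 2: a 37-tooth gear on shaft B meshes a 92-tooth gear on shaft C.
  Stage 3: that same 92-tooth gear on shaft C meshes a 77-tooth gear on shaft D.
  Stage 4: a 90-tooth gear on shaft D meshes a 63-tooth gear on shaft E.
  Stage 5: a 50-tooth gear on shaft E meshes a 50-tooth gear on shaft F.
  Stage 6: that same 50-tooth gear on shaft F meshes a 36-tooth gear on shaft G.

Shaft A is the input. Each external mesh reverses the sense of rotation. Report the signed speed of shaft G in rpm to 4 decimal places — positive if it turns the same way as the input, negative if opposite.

Stage 1 [43T→48T]: ω = 2086.0000×43/48 = 1868.7083 rpm, dir flips to −; running = −1868.7083
Stage 2 [37T→92T]: ω = 1868.7083×37/92 = 751.5457 rpm, dir flips to +; running = +751.5457
Stage 3 [92T→77T]: ω = 751.5457×92/77 = 897.9508 rpm, dir flips to −; running = −897.9508
Stage 4 [90T→63T]: ω = 897.9508×90/63 = 1282.7868 rpm, dir flips to +; running = +1282.7868
Stage 5 [50T→50T]: ω = 1282.7868×50/50 = 1282.7868 rpm, dir flips to −; running = −1282.7868
Stage 6 [50T→36T]: ω = 1282.7868×50/36 = 1781.6483 rpm, dir flips to +; running = +1781.6483

+1781.6483 rpm (same as input, |ω| = 1781.6483 rpm)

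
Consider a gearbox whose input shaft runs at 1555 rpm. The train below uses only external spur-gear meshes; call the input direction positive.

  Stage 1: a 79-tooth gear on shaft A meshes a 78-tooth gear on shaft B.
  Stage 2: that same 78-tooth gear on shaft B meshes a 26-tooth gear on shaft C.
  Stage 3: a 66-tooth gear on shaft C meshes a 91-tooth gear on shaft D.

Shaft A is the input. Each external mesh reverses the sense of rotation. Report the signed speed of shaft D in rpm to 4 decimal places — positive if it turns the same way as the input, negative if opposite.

-3426.7836 rpm (opposite to input, |ω| = 3426.7836 rpm)

Stage 1 [79T→78T]: ω = 1555.0000×79/78 = 1574.9359 rpm, dir flips to −; running = −1574.9359
Stage 2 [78T→26T]: ω = 1574.9359×78/26 = 4724.8077 rpm, dir flips to +; running = +4724.8077
Stage 3 [66T→91T]: ω = 4724.8077×66/91 = 3426.7836 rpm, dir flips to −; running = −3426.7836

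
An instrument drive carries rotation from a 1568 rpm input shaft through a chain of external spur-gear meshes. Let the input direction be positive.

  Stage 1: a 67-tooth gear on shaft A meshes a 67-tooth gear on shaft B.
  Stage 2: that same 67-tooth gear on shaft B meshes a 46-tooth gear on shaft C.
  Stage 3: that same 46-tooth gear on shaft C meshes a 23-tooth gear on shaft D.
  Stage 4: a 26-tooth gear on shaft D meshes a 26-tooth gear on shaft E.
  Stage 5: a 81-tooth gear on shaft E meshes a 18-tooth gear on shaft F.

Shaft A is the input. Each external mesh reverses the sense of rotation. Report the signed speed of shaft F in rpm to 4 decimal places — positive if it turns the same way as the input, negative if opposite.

Stage 1 [67T→67T]: ω = 1568.0000×67/67 = 1568.0000 rpm, dir flips to −; running = −1568.0000
Stage 2 [67T→46T]: ω = 1568.0000×67/46 = 2283.8261 rpm, dir flips to +; running = +2283.8261
Stage 3 [46T→23T]: ω = 2283.8261×46/23 = 4567.6522 rpm, dir flips to −; running = −4567.6522
Stage 4 [26T→26T]: ω = 4567.6522×26/26 = 4567.6522 rpm, dir flips to +; running = +4567.6522
Stage 5 [81T→18T]: ω = 4567.6522×81/18 = 20554.4348 rpm, dir flips to −; running = −20554.4348

-20554.4348 rpm (opposite to input, |ω| = 20554.4348 rpm)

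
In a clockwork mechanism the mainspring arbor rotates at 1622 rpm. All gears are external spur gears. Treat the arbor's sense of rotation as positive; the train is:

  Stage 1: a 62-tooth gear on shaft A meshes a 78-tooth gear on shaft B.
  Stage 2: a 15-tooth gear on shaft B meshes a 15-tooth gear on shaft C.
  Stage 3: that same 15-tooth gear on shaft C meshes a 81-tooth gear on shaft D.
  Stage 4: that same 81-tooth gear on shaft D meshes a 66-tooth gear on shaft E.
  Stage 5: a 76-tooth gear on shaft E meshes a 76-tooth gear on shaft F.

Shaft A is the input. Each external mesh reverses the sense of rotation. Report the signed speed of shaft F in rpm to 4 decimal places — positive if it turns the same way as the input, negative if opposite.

-293.0186 rpm (opposite to input, |ω| = 293.0186 rpm)

Stage 1 [62T→78T]: ω = 1622.0000×62/78 = 1289.2821 rpm, dir flips to −; running = −1289.2821
Stage 2 [15T→15T]: ω = 1289.2821×15/15 = 1289.2821 rpm, dir flips to +; running = +1289.2821
Stage 3 [15T→81T]: ω = 1289.2821×15/81 = 238.7559 rpm, dir flips to −; running = −238.7559
Stage 4 [81T→66T]: ω = 238.7559×81/66 = 293.0186 rpm, dir flips to +; running = +293.0186
Stage 5 [76T→76T]: ω = 293.0186×76/76 = 293.0186 rpm, dir flips to −; running = −293.0186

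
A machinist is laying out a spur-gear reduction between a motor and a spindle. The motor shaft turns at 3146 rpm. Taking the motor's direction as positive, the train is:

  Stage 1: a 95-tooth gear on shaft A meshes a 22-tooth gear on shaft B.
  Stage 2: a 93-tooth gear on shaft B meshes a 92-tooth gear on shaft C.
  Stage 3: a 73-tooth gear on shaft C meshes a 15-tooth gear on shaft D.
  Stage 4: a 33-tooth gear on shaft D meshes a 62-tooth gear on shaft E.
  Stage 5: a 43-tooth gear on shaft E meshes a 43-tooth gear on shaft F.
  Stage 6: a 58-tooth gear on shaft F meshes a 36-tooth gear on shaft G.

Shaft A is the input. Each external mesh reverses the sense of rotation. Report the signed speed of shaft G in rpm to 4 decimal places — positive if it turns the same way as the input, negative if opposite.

+57310.4882 rpm (same as input, |ω| = 57310.4882 rpm)

Stage 1 [95T→22T]: ω = 3146.0000×95/22 = 13585.0000 rpm, dir flips to −; running = −13585.0000
Stage 2 [93T→92T]: ω = 13585.0000×93/92 = 13732.6630 rpm, dir flips to +; running = +13732.6630
Stage 3 [73T→15T]: ω = 13732.6630×73/15 = 66832.2935 rpm, dir flips to −; running = −66832.2935
Stage 4 [33T→62T]: ω = 66832.2935×33/62 = 35572.0272 rpm, dir flips to +; running = +35572.0272
Stage 5 [43T→43T]: ω = 35572.0272×43/43 = 35572.0272 rpm, dir flips to −; running = −35572.0272
Stage 6 [58T→36T]: ω = 35572.0272×58/36 = 57310.4882 rpm, dir flips to +; running = +57310.4882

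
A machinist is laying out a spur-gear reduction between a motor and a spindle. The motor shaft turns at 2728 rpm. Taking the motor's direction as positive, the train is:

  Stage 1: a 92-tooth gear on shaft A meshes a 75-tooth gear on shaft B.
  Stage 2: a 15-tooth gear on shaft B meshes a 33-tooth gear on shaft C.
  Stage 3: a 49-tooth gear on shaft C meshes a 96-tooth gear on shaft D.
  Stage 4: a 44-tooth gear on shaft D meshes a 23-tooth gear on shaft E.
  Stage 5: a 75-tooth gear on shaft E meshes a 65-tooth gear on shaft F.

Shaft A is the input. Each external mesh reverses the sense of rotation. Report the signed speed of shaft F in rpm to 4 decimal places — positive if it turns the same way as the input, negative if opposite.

-1713.7436 rpm (opposite to input, |ω| = 1713.7436 rpm)

Stage 1 [92T→75T]: ω = 2728.0000×92/75 = 3346.3467 rpm, dir flips to −; running = −3346.3467
Stage 2 [15T→33T]: ω = 3346.3467×15/33 = 1521.0667 rpm, dir flips to +; running = +1521.0667
Stage 3 [49T→96T]: ω = 1521.0667×49/96 = 776.3778 rpm, dir flips to −; running = −776.3778
Stage 4 [44T→23T]: ω = 776.3778×44/23 = 1485.2444 rpm, dir flips to +; running = +1485.2444
Stage 5 [75T→65T]: ω = 1485.2444×75/65 = 1713.7436 rpm, dir flips to −; running = −1713.7436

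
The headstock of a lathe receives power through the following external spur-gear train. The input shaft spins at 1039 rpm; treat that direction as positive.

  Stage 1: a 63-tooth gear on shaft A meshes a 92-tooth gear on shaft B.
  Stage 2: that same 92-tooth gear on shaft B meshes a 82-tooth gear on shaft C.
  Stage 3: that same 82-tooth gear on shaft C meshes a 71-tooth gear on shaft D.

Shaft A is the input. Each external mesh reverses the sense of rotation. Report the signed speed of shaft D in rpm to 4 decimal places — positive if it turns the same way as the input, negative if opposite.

Stage 1 [63T→92T]: ω = 1039.0000×63/92 = 711.4891 rpm, dir flips to −; running = −711.4891
Stage 2 [92T→82T]: ω = 711.4891×92/82 = 798.2561 rpm, dir flips to +; running = +798.2561
Stage 3 [82T→71T]: ω = 798.2561×82/71 = 921.9296 rpm, dir flips to −; running = −921.9296

-921.9296 rpm (opposite to input, |ω| = 921.9296 rpm)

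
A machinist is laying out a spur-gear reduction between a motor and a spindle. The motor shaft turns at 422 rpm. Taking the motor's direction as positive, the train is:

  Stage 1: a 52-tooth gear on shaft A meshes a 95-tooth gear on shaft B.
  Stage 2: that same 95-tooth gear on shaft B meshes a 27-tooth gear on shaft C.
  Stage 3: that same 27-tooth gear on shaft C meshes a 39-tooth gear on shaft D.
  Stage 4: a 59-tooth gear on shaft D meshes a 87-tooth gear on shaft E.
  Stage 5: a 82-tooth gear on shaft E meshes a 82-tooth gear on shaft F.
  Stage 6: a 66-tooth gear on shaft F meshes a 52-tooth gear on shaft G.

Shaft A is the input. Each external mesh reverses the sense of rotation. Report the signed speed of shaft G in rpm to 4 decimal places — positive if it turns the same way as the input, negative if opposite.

Stage 1 [52T→95T]: ω = 422.0000×52/95 = 230.9895 rpm, dir flips to −; running = −230.9895
Stage 2 [95T→27T]: ω = 230.9895×95/27 = 812.7407 rpm, dir flips to +; running = +812.7407
Stage 3 [27T→39T]: ω = 812.7407×27/39 = 562.6667 rpm, dir flips to −; running = −562.6667
Stage 4 [59T→87T]: ω = 562.6667×59/87 = 381.5785 rpm, dir flips to +; running = +381.5785
Stage 5 [82T→82T]: ω = 381.5785×82/82 = 381.5785 rpm, dir flips to −; running = −381.5785
Stage 6 [66T→52T]: ω = 381.5785×66/52 = 484.3112 rpm, dir flips to +; running = +484.3112

+484.3112 rpm (same as input, |ω| = 484.3112 rpm)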